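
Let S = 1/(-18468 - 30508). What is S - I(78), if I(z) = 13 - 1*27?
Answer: 685663/48976 ≈ 14.000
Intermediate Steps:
I(z) = -14 (I(z) = 13 - 27 = -14)
S = -1/48976 (S = 1/(-48976) = -1/48976 ≈ -2.0418e-5)
S - I(78) = -1/48976 - 1*(-14) = -1/48976 + 14 = 685663/48976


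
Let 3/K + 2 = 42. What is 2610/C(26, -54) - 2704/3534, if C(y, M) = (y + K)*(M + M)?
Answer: -1039412/614327 ≈ -1.6920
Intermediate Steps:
K = 3/40 (K = 3/(-2 + 42) = 3/40 ≈ 0.075000)
C(y, M) = 2*M*(3/40 + y) (C(y, M) = (y + 3/40)*(M + M) = (3/40 + y)*(2*M) = 2*M*(3/40 + y))
2610/C(26, -54) - 2704/3534 = 2610/(((1/20)*(-54)*(3 + 40*26))) - 2704/3534 = 2610/(((1/20)*(-54)*(3 + 1040))) - 2704*1/3534 = 2610/(((1/20)*(-54)*1043)) - 1352/1767 = 2610/(-28161/10) - 1352/1767 = 2610*(-10/28161) - 1352/1767 = -2900/3129 - 1352/1767 = -1039412/614327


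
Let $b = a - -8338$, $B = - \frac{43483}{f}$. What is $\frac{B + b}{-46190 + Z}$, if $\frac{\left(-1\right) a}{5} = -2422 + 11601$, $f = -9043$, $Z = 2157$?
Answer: $\frac{339584468}{398190419} \approx 0.85282$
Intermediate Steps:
$a = -45895$ ($a = - 5 \left(-2422 + 11601\right) = \left(-5\right) 9179 = -45895$)
$B = \frac{43483}{9043}$ ($B = - \frac{43483}{-9043} = \left(-43483\right) \left(- \frac{1}{9043}\right) = \frac{43483}{9043} \approx 4.8085$)
$b = -37557$ ($b = -45895 - -8338 = -45895 + 8338 = -37557$)
$\frac{B + b}{-46190 + Z} = \frac{\frac{43483}{9043} - 37557}{-46190 + 2157} = - \frac{339584468}{9043 \left(-44033\right)} = \left(- \frac{339584468}{9043}\right) \left(- \frac{1}{44033}\right) = \frac{339584468}{398190419}$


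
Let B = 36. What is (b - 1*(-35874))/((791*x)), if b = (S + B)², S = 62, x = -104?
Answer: -22739/41132 ≈ -0.55283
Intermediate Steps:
b = 9604 (b = (62 + 36)² = 98² = 9604)
(b - 1*(-35874))/((791*x)) = (9604 - 1*(-35874))/((791*(-104))) = (9604 + 35874)/(-82264) = 45478*(-1/82264) = -22739/41132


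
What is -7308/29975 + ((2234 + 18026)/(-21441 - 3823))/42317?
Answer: -177581042941/728322118700 ≈ -0.24382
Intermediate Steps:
-7308/29975 + ((2234 + 18026)/(-21441 - 3823))/42317 = -7308*1/29975 + (20260/(-25264))*(1/42317) = -7308/29975 + (20260*(-1/25264))*(1/42317) = -7308/29975 - 5065/6316*1/42317 = -7308/29975 - 5065/267274172 = -177581042941/728322118700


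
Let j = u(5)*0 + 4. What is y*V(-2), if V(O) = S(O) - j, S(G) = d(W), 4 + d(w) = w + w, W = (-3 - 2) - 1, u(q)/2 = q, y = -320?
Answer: 6400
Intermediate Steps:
u(q) = 2*q
W = -6 (W = -5 - 1 = -6)
d(w) = -4 + 2*w (d(w) = -4 + (w + w) = -4 + 2*w)
j = 4 (j = (2*5)*0 + 4 = 10*0 + 4 = 0 + 4 = 4)
S(G) = -16 (S(G) = -4 + 2*(-6) = -4 - 12 = -16)
V(O) = -20 (V(O) = -16 - 1*4 = -16 - 4 = -20)
y*V(-2) = -320*(-20) = 6400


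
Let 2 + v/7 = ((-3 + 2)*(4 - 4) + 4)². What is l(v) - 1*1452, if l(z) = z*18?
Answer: 312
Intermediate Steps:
v = 98 (v = -14 + 7*((-3 + 2)*(4 - 4) + 4)² = -14 + 7*(-1*0 + 4)² = -14 + 7*(0 + 4)² = -14 + 7*4² = -14 + 7*16 = -14 + 112 = 98)
l(z) = 18*z
l(v) - 1*1452 = 18*98 - 1*1452 = 1764 - 1452 = 312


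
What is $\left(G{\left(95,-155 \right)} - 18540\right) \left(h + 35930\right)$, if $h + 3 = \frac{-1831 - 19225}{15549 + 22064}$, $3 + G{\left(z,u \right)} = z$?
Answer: $- \frac{24928804445360}{37613} \approx -6.6277 \cdot 10^{8}$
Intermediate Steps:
$G{\left(z,u \right)} = -3 + z$
$h = - \frac{133895}{37613}$ ($h = -3 + \frac{-1831 - 19225}{15549 + 22064} = -3 - \frac{21056}{37613} = - \frac{133895}{37613} \approx -3.5598$)
$\left(G{\left(95,-155 \right)} - 18540\right) \left(h + 35930\right) = \left(\left(-3 + 95\right) - 18540\right) \left(- \frac{133895}{37613} + 35930\right) = \left(92 - 18540\right) \frac{1351301195}{37613} = \left(-18448\right) \frac{1351301195}{37613} = - \frac{24928804445360}{37613}$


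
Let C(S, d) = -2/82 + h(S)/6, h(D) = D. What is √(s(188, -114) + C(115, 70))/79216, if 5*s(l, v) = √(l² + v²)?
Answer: √(28960350 + 605160*√12085)/97435680 ≈ 0.00010029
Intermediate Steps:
s(l, v) = √(l² + v²)/5
C(S, d) = -1/41 + S/6 (C(S, d) = -2/82 + S/6 = -2*1/82 + S*(⅙) = -1/41 + S/6)
√(s(188, -114) + C(115, 70))/79216 = √(√(188² + (-114)²)/5 + (-1/41 + (⅙)*115))/79216 = √(√(35344 + 12996)/5 + (-1/41 + 115/6))*(1/79216) = √(√48340/5 + 4709/246)*(1/79216) = √((2*√12085)/5 + 4709/246)*(1/79216) = √(2*√12085/5 + 4709/246)*(1/79216) = √(4709/246 + 2*√12085/5)*(1/79216) = √(4709/246 + 2*√12085/5)/79216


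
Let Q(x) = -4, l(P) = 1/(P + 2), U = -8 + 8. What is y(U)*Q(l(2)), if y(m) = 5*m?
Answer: 0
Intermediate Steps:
U = 0
l(P) = 1/(2 + P)
y(U)*Q(l(2)) = (5*0)*(-4) = 0*(-4) = 0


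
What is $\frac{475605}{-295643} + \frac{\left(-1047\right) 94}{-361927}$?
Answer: $- \frac{143037698061}{107001184061} \approx -1.3368$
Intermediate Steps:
$\frac{475605}{-295643} + \frac{\left(-1047\right) 94}{-361927} = 475605 \left(- \frac{1}{295643}\right) - - \frac{98418}{361927} = - \frac{475605}{295643} + \frac{98418}{361927} = - \frac{143037698061}{107001184061}$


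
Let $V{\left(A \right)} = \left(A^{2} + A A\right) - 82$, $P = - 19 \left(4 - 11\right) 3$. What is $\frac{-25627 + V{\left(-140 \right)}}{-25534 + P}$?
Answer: $- \frac{13491}{25135} \approx -0.53674$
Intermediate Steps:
$P = 399$ ($P = - 19 \left(4 - 11\right) 3 = \left(-19\right) \left(-7\right) 3 = 133 \cdot 3 = 399$)
$V{\left(A \right)} = -82 + 2 A^{2}$ ($V{\left(A \right)} = \left(A^{2} + A^{2}\right) - 82 = 2 A^{2} - 82 = -82 + 2 A^{2}$)
$\frac{-25627 + V{\left(-140 \right)}}{-25534 + P} = \frac{-25627 - \left(82 - 2 \left(-140\right)^{2}\right)}{-25534 + 399} = \frac{-25627 + \left(-82 + 2 \cdot 19600\right)}{-25135} = \left(-25627 + \left(-82 + 39200\right)\right) \left(- \frac{1}{25135}\right) = \left(-25627 + 39118\right) \left(- \frac{1}{25135}\right) = 13491 \left(- \frac{1}{25135}\right) = - \frac{13491}{25135}$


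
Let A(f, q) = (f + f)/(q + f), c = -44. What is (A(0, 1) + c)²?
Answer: 1936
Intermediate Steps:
A(f, q) = 2*f/(f + q) (A(f, q) = (2*f)/(f + q) = 2*f/(f + q))
(A(0, 1) + c)² = (2*0/(0 + 1) - 44)² = (2*0/1 - 44)² = (2*0*1 - 44)² = (0 - 44)² = (-44)² = 1936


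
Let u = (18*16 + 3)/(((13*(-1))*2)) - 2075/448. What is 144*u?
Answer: -829431/364 ≈ -2278.7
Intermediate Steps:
u = -92159/5824 (u = (288 + 3)/((-13*2)) - 2075*1/448 = 291/(-26) - 2075/448 = 291*(-1/26) - 2075/448 = -291/26 - 2075/448 = -92159/5824 ≈ -15.824)
144*u = 144*(-92159/5824) = -829431/364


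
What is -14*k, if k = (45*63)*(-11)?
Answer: 436590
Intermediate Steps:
k = -31185 (k = 2835*(-11) = -31185)
-14*k = -14*(-31185) = 436590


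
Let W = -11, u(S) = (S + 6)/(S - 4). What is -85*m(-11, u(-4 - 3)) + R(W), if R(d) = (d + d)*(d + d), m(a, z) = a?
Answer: 1419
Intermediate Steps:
u(S) = (6 + S)/(-4 + S)
R(d) = 4*d² (R(d) = (2*d)*(2*d) = 4*d²)
-85*m(-11, u(-4 - 3)) + R(W) = -85*(-11) + 4*(-11)² = 935 + 4*121 = 935 + 484 = 1419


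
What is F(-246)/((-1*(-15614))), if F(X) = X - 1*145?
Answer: -391/15614 ≈ -0.025042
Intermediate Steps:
F(X) = -145 + X (F(X) = X - 145 = -145 + X)
F(-246)/((-1*(-15614))) = (-145 - 246)/((-1*(-15614))) = -391/15614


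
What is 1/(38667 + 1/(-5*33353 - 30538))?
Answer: 197303/7629115100 ≈ 2.5862e-5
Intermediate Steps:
1/(38667 + 1/(-5*33353 - 30538)) = 1/(38667 + 1/(-166765 - 30538)) = 1/(38667 + 1/(-197303)) = 1/(38667 - 1/197303) = 1/(7629115100/197303) = 197303/7629115100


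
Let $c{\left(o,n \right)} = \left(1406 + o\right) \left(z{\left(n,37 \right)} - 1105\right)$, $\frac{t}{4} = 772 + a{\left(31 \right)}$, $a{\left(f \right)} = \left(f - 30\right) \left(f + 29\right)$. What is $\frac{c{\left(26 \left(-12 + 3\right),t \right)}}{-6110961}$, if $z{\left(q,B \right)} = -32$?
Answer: $\frac{444188}{2036987} \approx 0.21806$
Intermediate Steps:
$a{\left(f \right)} = \left(-30 + f\right) \left(29 + f\right)$
$t = 3328$ ($t = 4 \left(772 - \left(901 - 961\right)\right) = 4 \left(772 - -60\right) = 4 \left(772 + 60\right) = 4 \cdot 832 = 3328$)
$c{\left(o,n \right)} = -1598622 - 1137 o$ ($c{\left(o,n \right)} = \left(1406 + o\right) \left(-32 - 1105\right) = \left(1406 + o\right) \left(-1137\right) = -1598622 - 1137 o$)
$\frac{c{\left(26 \left(-12 + 3\right),t \right)}}{-6110961} = \frac{-1598622 - 1137 \cdot 26 \left(-12 + 3\right)}{-6110961} = \left(-1598622 - 1137 \cdot 26 \left(-9\right)\right) \left(- \frac{1}{6110961}\right) = \left(-1598622 - -266058\right) \left(- \frac{1}{6110961}\right) = \left(-1598622 + 266058\right) \left(- \frac{1}{6110961}\right) = \left(-1332564\right) \left(- \frac{1}{6110961}\right) = \frac{444188}{2036987}$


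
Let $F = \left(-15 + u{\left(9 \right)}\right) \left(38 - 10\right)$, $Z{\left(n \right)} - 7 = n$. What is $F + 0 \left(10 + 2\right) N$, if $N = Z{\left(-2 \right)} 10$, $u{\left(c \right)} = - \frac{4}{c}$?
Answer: $- \frac{3892}{9} \approx -432.44$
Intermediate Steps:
$Z{\left(n \right)} = 7 + n$
$F = - \frac{3892}{9}$ ($F = \left(-15 - \frac{4}{9}\right) \left(38 - 10\right) = \left(-15 - \frac{4}{9}\right) 28 = \left(- \frac{139}{9}\right) 28 = - \frac{3892}{9} \approx -432.44$)
$N = 50$ ($N = \left(7 - 2\right) 10 = 5 \cdot 10 = 50$)
$F + 0 \left(10 + 2\right) N = - \frac{3892}{9} + 0 \left(10 + 2\right) 50 = - \frac{3892}{9} + 0 \cdot 12 \cdot 50 = - \frac{3892}{9} + 0 \cdot 50 = - \frac{3892}{9} + 0 = - \frac{3892}{9}$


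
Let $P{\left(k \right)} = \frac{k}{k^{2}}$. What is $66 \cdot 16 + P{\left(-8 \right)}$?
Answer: $\frac{8447}{8} \approx 1055.9$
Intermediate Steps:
$P{\left(k \right)} = \frac{1}{k}$ ($P{\left(k \right)} = \frac{k}{k^{2}} = \frac{1}{k}$)
$66 \cdot 16 + P{\left(-8 \right)} = 66 \cdot 16 + \frac{1}{-8} = 1056 - \frac{1}{8} = \frac{8447}{8}$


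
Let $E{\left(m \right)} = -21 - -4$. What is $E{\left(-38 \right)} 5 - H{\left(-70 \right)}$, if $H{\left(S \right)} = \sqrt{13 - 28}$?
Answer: $-85 - i \sqrt{15} \approx -85.0 - 3.873 i$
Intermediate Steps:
$H{\left(S \right)} = i \sqrt{15}$ ($H{\left(S \right)} = \sqrt{-15} = i \sqrt{15}$)
$E{\left(m \right)} = -17$ ($E{\left(m \right)} = -21 + 4 = -17$)
$E{\left(-38 \right)} 5 - H{\left(-70 \right)} = \left(-17\right) 5 - i \sqrt{15} = -85 - i \sqrt{15}$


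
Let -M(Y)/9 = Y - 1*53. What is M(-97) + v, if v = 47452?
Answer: 48802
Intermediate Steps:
M(Y) = 477 - 9*Y (M(Y) = -9*(Y - 1*53) = -9*(Y - 53) = -9*(-53 + Y) = 477 - 9*Y)
M(-97) + v = (477 - 9*(-97)) + 47452 = (477 + 873) + 47452 = 1350 + 47452 = 48802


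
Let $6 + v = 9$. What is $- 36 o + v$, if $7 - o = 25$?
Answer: $651$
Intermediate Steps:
$v = 3$ ($v = -6 + 9 = 3$)
$o = -18$ ($o = 7 - 25 = -18$)
$- 36 o + v = \left(-36\right) \left(-18\right) + 3 = 648 + 3 = 651$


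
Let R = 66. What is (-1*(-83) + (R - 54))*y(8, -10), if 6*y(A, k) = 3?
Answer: 95/2 ≈ 47.500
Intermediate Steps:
y(A, k) = ½ (y(A, k) = (⅙)*3 = ½)
(-1*(-83) + (R - 54))*y(8, -10) = (-1*(-83) + (66 - 54))*(½) = (83 + 12)*(½) = 95*(½) = 95/2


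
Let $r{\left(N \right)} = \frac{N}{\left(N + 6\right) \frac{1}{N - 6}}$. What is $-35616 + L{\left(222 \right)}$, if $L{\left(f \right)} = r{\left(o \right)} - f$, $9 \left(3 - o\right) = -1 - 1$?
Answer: $- \frac{26771711}{747} \approx -35839.0$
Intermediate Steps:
$o = \frac{29}{9}$ ($o = 3 - \frac{-1 - 1}{9} = 3 - - \frac{2}{9} = 3 + \frac{2}{9} = \frac{29}{9} \approx 3.2222$)
$r{\left(N \right)} = \frac{N \left(-6 + N\right)}{6 + N}$ ($r{\left(N \right)} = \frac{N}{\left(6 + N\right) \frac{1}{-6 + N}} = \frac{N}{\frac{1}{-6 + N} \left(6 + N\right)} = N \frac{-6 + N}{6 + N} = \frac{N \left(-6 + N\right)}{6 + N}$)
$L{\left(f \right)} = - \frac{725}{747} - f$ ($L{\left(f \right)} = \frac{29 \left(-6 + \frac{29}{9}\right)}{9 \left(6 + \frac{29}{9}\right)} - f = \frac{29}{9} \frac{1}{\frac{83}{9}} \left(- \frac{25}{9}\right) - f = \frac{29}{9} \cdot \frac{9}{83} \left(- \frac{25}{9}\right) - f = - \frac{725}{747} - f$)
$-35616 + L{\left(222 \right)} = -35616 - \frac{166559}{747} = - \frac{26771711}{747}$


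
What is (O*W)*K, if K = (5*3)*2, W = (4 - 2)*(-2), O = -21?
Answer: 2520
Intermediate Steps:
W = -4 (W = 2*(-2) = -4)
K = 30 (K = 15*2 = 30)
(O*W)*K = -21*(-4)*30 = 84*30 = 2520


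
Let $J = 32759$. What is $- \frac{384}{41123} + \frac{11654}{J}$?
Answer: $\frac{669538}{1932781} \approx 0.34641$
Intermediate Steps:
$- \frac{384}{41123} + \frac{11654}{J} = - \frac{384}{41123} + \frac{11654}{32759} = \frac{669538}{1932781}$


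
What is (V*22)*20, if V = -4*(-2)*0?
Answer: 0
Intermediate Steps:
V = 0 (V = 8*0 = 0)
(V*22)*20 = (0*22)*20 = 0*20 = 0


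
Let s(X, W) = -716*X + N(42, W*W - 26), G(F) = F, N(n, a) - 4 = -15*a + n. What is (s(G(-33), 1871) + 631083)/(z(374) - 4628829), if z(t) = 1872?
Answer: 51854468/4626957 ≈ 11.207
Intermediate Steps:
N(n, a) = 4 + n - 15*a (N(n, a) = 4 + (-15*a + n) = 4 + (n - 15*a) = 4 + n - 15*a)
s(X, W) = 436 - 716*X - 15*W² (s(X, W) = -716*X + (4 + 42 - 15*(W*W - 26)) = -716*X + (4 + 42 - 15*(W² - 26)) = -716*X + (4 + 42 - 15*(-26 + W²)) = -716*X + (4 + 42 + (390 - 15*W²)) = -716*X + (436 - 15*W²) = 436 - 716*X - 15*W²)
(s(G(-33), 1871) + 631083)/(z(374) - 4628829) = ((436 - 716*(-33) - 15*1871²) + 631083)/(1872 - 4628829) = ((436 + 23628 - 15*3500641) + 631083)/(-4626957) = ((436 + 23628 - 52509615) + 631083)*(-1/4626957) = (-52485551 + 631083)*(-1/4626957) = -51854468*(-1/4626957) = 51854468/4626957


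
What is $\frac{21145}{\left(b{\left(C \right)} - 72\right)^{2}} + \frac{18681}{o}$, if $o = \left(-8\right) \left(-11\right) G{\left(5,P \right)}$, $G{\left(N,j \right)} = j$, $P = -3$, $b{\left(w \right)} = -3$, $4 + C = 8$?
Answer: $- \frac{6633223}{99000} \approx -67.002$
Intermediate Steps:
$C = 4$ ($C = -4 + 8 = 4$)
$o = -264$ ($o = \left(-8\right) \left(-11\right) \left(-3\right) = 88 \left(-3\right) = -264$)
$\frac{21145}{\left(b{\left(C \right)} - 72\right)^{2}} + \frac{18681}{o} = \frac{21145}{\left(-3 - 72\right)^{2}} + \frac{18681}{-264} = \frac{21145}{\left(-75\right)^{2}} + 18681 \left(- \frac{1}{264}\right) = \frac{21145}{5625} - \frac{6227}{88} = 21145 \cdot \frac{1}{5625} - \frac{6227}{88} = \frac{4229}{1125} - \frac{6227}{88} = - \frac{6633223}{99000}$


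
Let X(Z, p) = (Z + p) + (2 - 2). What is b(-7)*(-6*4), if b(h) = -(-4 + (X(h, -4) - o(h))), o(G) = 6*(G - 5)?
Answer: 1368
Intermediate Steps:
X(Z, p) = Z + p (X(Z, p) = (Z + p) + 0 = Z + p)
o(G) = -30 + 6*G (o(G) = 6*(-5 + G) = -30 + 6*G)
b(h) = -22 + 5*h (b(h) = -(-4 + ((h - 4) - (-30 + 6*h))) = -(-4 + ((-4 + h) + (30 - 6*h))) = -(-4 + (26 - 5*h)) = -(22 - 5*h) = -22 + 5*h)
b(-7)*(-6*4) = (-22 + 5*(-7))*(-6*4) = (-22 - 35)*(-24) = -57*(-24) = 1368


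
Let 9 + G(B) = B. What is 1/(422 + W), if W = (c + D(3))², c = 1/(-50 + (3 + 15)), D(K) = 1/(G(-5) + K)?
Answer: 123904/52289337 ≈ 0.0023696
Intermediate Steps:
G(B) = -9 + B
D(K) = 1/(-14 + K) (D(K) = 1/((-9 - 5) + K) = 1/(-14 + K))
c = -1/32 (c = 1/(-50 + 18) = 1/(-32) = -1/32 ≈ -0.031250)
W = 1849/123904 (W = (-1/32 + 1/(-14 + 3))² = (-1/32 + 1/(-11))² = (-1/32 - 1/11)² = (-43/352)² = 1849/123904 ≈ 0.014923)
1/(422 + W) = 1/(422 + 1849/123904) = 1/(52289337/123904) = 123904/52289337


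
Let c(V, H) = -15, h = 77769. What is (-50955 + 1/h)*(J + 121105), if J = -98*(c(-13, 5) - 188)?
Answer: -558739471834606/77769 ≈ -7.1846e+9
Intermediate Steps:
J = 19894 (J = -98*(-15 - 188) = -98*(-203) = 19894)
(-50955 + 1/h)*(J + 121105) = (-50955 + 1/77769)*(19894 + 121105) = (-50955 + 1/77769)*140999 = -3962719394/77769*140999 = -558739471834606/77769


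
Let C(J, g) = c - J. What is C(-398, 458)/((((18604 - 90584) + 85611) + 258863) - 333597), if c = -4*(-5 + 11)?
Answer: -374/61103 ≈ -0.0061208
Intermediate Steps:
c = -24 (c = -4*6 = -24)
C(J, g) = -24 - J
C(-398, 458)/((((18604 - 90584) + 85611) + 258863) - 333597) = (-24 - 1*(-398))/((((18604 - 90584) + 85611) + 258863) - 333597) = (-24 + 398)/(((-71980 + 85611) + 258863) - 333597) = 374/((13631 + 258863) - 333597) = 374/(272494 - 333597) = 374/(-61103) = 374*(-1/61103) = -374/61103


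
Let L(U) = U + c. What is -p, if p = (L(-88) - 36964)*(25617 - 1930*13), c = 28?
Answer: 19511648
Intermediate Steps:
L(U) = 28 + U (L(U) = U + 28 = 28 + U)
p = -19511648 (p = ((28 - 88) - 36964)*(25617 - 1930*13) = (-60 - 36964)*(25617 - 25090) = -37024*527 = -19511648)
-p = -1*(-19511648) = 19511648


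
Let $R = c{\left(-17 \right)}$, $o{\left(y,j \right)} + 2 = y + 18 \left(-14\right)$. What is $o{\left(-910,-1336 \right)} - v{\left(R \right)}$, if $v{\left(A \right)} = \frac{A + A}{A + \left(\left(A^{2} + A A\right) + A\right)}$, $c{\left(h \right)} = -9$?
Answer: $- \frac{9311}{8} \approx -1163.9$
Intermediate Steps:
$o{\left(y,j \right)} = -254 + y$ ($o{\left(y,j \right)} = -2 + \left(y + 18 \left(-14\right)\right) = -2 + \left(y - 252\right) = -2 + \left(-252 + y\right) = -254 + y$)
$R = -9$
$v{\left(A \right)} = \frac{2 A}{2 A + 2 A^{2}}$ ($v{\left(A \right)} = \frac{2 A}{A + \left(\left(A^{2} + A^{2}\right) + A\right)} = \frac{2 A}{A + \left(2 A^{2} + A\right)} = \frac{2 A}{A + \left(A + 2 A^{2}\right)} = \frac{2 A}{2 A + 2 A^{2}}$)
$o{\left(-910,-1336 \right)} - v{\left(R \right)} = \left(-254 - 910\right) - \frac{1}{1 - 9} = -1164 - \frac{1}{-8} = -1164 - - \frac{1}{8} = -1164 + \frac{1}{8} = - \frac{9311}{8}$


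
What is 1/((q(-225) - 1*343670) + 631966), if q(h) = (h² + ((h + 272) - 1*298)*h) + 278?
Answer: 1/395674 ≈ 2.5273e-6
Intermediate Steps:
q(h) = 278 + h² + h*(-26 + h) (q(h) = (h² + ((272 + h) - 298)*h) + 278 = (h² + (-26 + h)*h) + 278 = (h² + h*(-26 + h)) + 278 = 278 + h² + h*(-26 + h))
1/((q(-225) - 1*343670) + 631966) = 1/(((278 - 26*(-225) + 2*(-225)²) - 1*343670) + 631966) = 1/(((278 + 5850 + 2*50625) - 343670) + 631966) = 1/(((278 + 5850 + 101250) - 343670) + 631966) = 1/((107378 - 343670) + 631966) = 1/(-236292 + 631966) = 1/395674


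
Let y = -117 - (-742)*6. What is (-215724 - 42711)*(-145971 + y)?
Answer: 36603699660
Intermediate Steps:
y = 4335 (y = -117 - 106*(-42) = -117 + 4452 = 4335)
(-215724 - 42711)*(-145971 + y) = (-215724 - 42711)*(-145971 + 4335) = -258435*(-141636) = 36603699660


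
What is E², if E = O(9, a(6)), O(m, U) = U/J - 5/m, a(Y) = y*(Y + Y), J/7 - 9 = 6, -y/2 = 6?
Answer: 368449/99225 ≈ 3.7133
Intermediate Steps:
y = -12 (y = -2*6 = -12)
J = 105 (J = 63 + 7*6 = 63 + 42 = 105)
a(Y) = -24*Y (a(Y) = -12*(Y + Y) = -24*Y)
O(m, U) = -5/m + U/105 (O(m, U) = U/105 - 5/m = -5/m + U/105)
E = -607/315 (E = -5/9 + (-24*6)/105 = -5*⅑ + (1/105)*(-144) = -5/9 - 48/35 = -607/315 ≈ -1.9270)
E² = (-607/315)² = 368449/99225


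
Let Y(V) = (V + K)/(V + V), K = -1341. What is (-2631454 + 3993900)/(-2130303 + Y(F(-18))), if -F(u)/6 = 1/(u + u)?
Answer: -2724892/4268651 ≈ -0.63835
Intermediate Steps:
F(u) = -3/u (F(u) = -6/(u + u) = -6*1/(2*u) = -3/u)
Y(V) = (-1341 + V)/(2*V) (Y(V) = (V - 1341)/(V + V) = (-1341 + V)/((2*V)) = (-1341 + V)*(1/(2*V)) = (-1341 + V)/(2*V))
(-2631454 + 3993900)/(-2130303 + Y(F(-18))) = (-2631454 + 3993900)/(-2130303 + (-1341 - 3/(-18))/(2*((-3/(-18))))) = 1362446/(-2130303 + (-1341 - 3*(-1/18))/(2*((-3*(-1/18))))) = 1362446/(-2130303 + (-1341 + 1/6)/(2*(1/6))) = 1362446/(-2130303 + (1/2)*6*(-8045/6)) = 1362446/(-2130303 - 8045/2) = 1362446/(-4268651/2) = 1362446*(-2/4268651) = -2724892/4268651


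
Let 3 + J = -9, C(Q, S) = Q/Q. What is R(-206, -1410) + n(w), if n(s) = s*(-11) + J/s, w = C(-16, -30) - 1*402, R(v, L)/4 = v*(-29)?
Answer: 11351119/401 ≈ 28307.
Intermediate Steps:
C(Q, S) = 1
J = -12 (J = -3 - 9 = -12)
R(v, L) = -116*v (R(v, L) = 4*(v*(-29)) = 4*(-29*v) = -116*v)
w = -401 (w = 1 - 1*402 = 1 - 402 = -401)
n(s) = -12/s - 11*s (n(s) = s*(-11) - 12/s = -11*s - 12/s = -12/s - 11*s)
R(-206, -1410) + n(w) = -116*(-206) + (-12/(-401) - 11*(-401)) = 23896 + (-12*(-1/401) + 4411) = 23896 + (12/401 + 4411) = 23896 + 1768823/401 = 11351119/401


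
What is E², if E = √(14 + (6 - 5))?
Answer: 15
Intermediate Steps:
E = √15 (E = √(14 + 1) = √15 ≈ 3.8730)
E² = (√15)² = 15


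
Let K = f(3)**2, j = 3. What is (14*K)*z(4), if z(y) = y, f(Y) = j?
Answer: 504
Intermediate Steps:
f(Y) = 3
K = 9 (K = 3**2 = 9)
(14*K)*z(4) = (14*9)*4 = 126*4 = 504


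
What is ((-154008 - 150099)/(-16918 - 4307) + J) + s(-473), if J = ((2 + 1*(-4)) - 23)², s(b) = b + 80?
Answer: 1742769/7075 ≈ 246.33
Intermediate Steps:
s(b) = 80 + b
J = 625 (J = ((2 - 4) - 23)² = (-2 - 23)² = (-25)² = 625)
((-154008 - 150099)/(-16918 - 4307) + J) + s(-473) = ((-154008 - 150099)/(-16918 - 4307) + 625) + (80 - 473) = (-304107/(-21225) + 625) - 393 = (-304107*(-1/21225) + 625) - 393 = (101369/7075 + 625) - 393 = 4523244/7075 - 393 = 1742769/7075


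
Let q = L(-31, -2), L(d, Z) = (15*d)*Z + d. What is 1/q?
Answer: 1/899 ≈ 0.0011123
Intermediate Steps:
L(d, Z) = d + 15*Z*d (L(d, Z) = 15*Z*d + d = d + 15*Z*d)
q = 899 (q = -31*(1 + 15*(-2)) = -31*(1 - 30) = -31*(-29) = 899)
1/q = 1/899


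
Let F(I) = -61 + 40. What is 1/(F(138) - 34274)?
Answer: -1/34295 ≈ -2.9159e-5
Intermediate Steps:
F(I) = -21
1/(F(138) - 34274) = 1/(-21 - 34274) = 1/(-34295) = -1/34295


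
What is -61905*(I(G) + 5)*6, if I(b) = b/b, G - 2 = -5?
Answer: -2228580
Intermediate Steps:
G = -3 (G = 2 - 5 = -3)
I(b) = 1
-61905*(I(G) + 5)*6 = -61905*(1 + 5)*6 = -371430*6 = -61905*36 = -2228580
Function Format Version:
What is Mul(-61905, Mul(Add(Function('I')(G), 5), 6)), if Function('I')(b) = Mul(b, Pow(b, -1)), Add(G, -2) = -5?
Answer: -2228580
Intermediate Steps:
G = -3 (G = Add(2, -5) = -3)
Function('I')(b) = 1
Mul(-61905, Mul(Add(Function('I')(G), 5), 6)) = Mul(-61905, Mul(Add(1, 5), 6)) = Mul(-61905, Mul(6, 6)) = Mul(-61905, 36) = -2228580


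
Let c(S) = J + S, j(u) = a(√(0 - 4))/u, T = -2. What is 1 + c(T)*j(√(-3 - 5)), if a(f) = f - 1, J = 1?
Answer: 1 - √2*(2 + I)/4 ≈ 0.29289 - 0.35355*I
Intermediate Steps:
a(f) = -1 + f
j(u) = (-1 + 2*I)/u (j(u) = (-1 + √(0 - 4))/u = (-1 + √(-4))/u = (-1 + 2*I)/u)
c(S) = 1 + S
1 + c(T)*j(√(-3 - 5)) = 1 + (1 - 2)*((-1 + 2*I)/(√(-3 - 5))) = 1 - (-1 + 2*I)/(√(-8)) = 1 - (-1 + 2*I)/(2*I*√2) = 1 - (-I*√2/4)*(-1 + 2*I) = 1 - (-1)*I*√2*(-1 + 2*I)/4 = 1 + I*√2*(-1 + 2*I)/4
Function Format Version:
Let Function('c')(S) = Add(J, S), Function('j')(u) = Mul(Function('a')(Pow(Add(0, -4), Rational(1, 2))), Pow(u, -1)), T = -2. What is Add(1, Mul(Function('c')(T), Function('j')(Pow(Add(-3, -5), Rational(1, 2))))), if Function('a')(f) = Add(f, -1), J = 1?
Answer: Add(1, Mul(Rational(-1, 4), Pow(2, Rational(1, 2)), Add(2, I))) ≈ Add(0.29289, Mul(-0.35355, I))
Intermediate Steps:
Function('a')(f) = Add(-1, f)
Function('j')(u) = Mul(Pow(u, -1), Add(-1, Mul(2, I))) (Function('j')(u) = Mul(Add(-1, Pow(Add(0, -4), Rational(1, 2))), Pow(u, -1)) = Mul(Add(-1, Pow(-4, Rational(1, 2))), Pow(u, -1)) = Mul(Add(-1, Mul(2, I)), Pow(u, -1)) = Mul(Pow(u, -1), Add(-1, Mul(2, I))))
Function('c')(S) = Add(1, S)
Add(1, Mul(Function('c')(T), Function('j')(Pow(Add(-3, -5), Rational(1, 2))))) = Add(1, Mul(Add(1, -2), Mul(Pow(Pow(Add(-3, -5), Rational(1, 2)), -1), Add(-1, Mul(2, I))))) = Add(1, Mul(-1, Mul(Pow(Pow(-8, Rational(1, 2)), -1), Add(-1, Mul(2, I))))) = Add(1, Mul(-1, Mul(Pow(Mul(2, I, Pow(2, Rational(1, 2))), -1), Add(-1, Mul(2, I))))) = Add(1, Mul(-1, Mul(Mul(Rational(-1, 4), I, Pow(2, Rational(1, 2))), Add(-1, Mul(2, I))))) = Add(1, Mul(-1, Mul(Rational(-1, 4), I, Pow(2, Rational(1, 2)), Add(-1, Mul(2, I))))) = Add(1, Mul(Rational(1, 4), I, Pow(2, Rational(1, 2)), Add(-1, Mul(2, I))))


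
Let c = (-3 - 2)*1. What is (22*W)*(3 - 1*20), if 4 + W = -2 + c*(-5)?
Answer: -7106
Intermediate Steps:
c = -5 (c = -5*1 = -5)
W = 19 (W = -4 + (-2 - 5*(-5)) = -4 + (-2 + 25) = -4 + 23 = 19)
(22*W)*(3 - 1*20) = (22*19)*(3 - 1*20) = 418*(3 - 20) = 418*(-17) = -7106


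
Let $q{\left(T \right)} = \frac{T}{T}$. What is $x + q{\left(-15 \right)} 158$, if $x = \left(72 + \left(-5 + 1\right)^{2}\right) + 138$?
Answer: $384$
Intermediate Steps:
$q{\left(T \right)} = 1$
$x = 226$ ($x = \left(72 + \left(-4\right)^{2}\right) + 138 = \left(72 + 16\right) + 138 = 88 + 138 = 226$)
$x + q{\left(-15 \right)} 158 = 226 + 1 \cdot 158 = 226 + 158 = 384$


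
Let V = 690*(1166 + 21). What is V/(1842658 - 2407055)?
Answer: -35610/24539 ≈ -1.4512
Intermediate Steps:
V = 819030 (V = 690*1187 = 819030)
V/(1842658 - 2407055) = 819030/(1842658 - 2407055) = 819030/(-564397) = 819030*(-1/564397) = -35610/24539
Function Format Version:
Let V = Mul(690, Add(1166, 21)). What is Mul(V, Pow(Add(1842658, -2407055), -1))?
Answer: Rational(-35610, 24539) ≈ -1.4512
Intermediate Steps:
V = 819030 (V = Mul(690, 1187) = 819030)
Mul(V, Pow(Add(1842658, -2407055), -1)) = Mul(819030, Pow(Add(1842658, -2407055), -1)) = Mul(819030, Pow(-564397, -1)) = Mul(819030, Rational(-1, 564397)) = Rational(-35610, 24539)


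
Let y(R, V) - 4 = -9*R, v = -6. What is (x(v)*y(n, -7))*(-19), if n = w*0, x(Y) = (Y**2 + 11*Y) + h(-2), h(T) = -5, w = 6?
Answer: 2660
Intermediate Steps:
x(Y) = -5 + Y**2 + 11*Y (x(Y) = (Y**2 + 11*Y) - 5 = -5 + Y**2 + 11*Y)
n = 0 (n = 6*0 = 0)
y(R, V) = 4 - 9*R
(x(v)*y(n, -7))*(-19) = ((-5 + (-6)**2 + 11*(-6))*(4 - 9*0))*(-19) = ((-5 + 36 - 66)*(4 + 0))*(-19) = -35*4*(-19) = -140*(-19) = 2660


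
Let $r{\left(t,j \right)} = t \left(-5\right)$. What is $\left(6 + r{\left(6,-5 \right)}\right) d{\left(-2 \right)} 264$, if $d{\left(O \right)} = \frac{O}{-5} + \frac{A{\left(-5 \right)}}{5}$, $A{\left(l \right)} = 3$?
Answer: $-6336$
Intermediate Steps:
$d{\left(O \right)} = \frac{3}{5} - \frac{O}{5}$ ($d{\left(O \right)} = \frac{O}{-5} + \frac{3}{5} = O \left(- \frac{1}{5}\right) + 3 \cdot \frac{1}{5} = - \frac{O}{5} + \frac{3}{5} = \frac{3}{5} - \frac{O}{5}$)
$r{\left(t,j \right)} = - 5 t$
$\left(6 + r{\left(6,-5 \right)}\right) d{\left(-2 \right)} 264 = \left(6 - 30\right) \left(\frac{3}{5} - - \frac{2}{5}\right) 264 = \left(6 - 30\right) \left(\frac{3}{5} + \frac{2}{5}\right) 264 = \left(-24\right) 1 \cdot 264 = \left(-24\right) 264 = -6336$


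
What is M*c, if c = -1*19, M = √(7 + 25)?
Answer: -76*√2 ≈ -107.48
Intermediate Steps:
M = 4*√2 (M = √32 = 4*√2 ≈ 5.6569)
c = -19
M*c = (4*√2)*(-19) = -76*√2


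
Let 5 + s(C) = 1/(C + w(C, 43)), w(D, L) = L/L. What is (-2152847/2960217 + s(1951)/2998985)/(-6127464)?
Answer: 12602835528053543/106183839180597978159360 ≈ 1.1869e-7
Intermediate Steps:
w(D, L) = 1
s(C) = -5 + 1/(1 + C) (s(C) = -5 + 1/(C + 1) = -5 + 1/(1 + C))
(-2152847/2960217 + s(1951)/2998985)/(-6127464) = (-2152847/2960217 + ((-4 - 5*1951)/(1 + 1951))/2998985)/(-6127464) = (-2152847*1/2960217 + ((-4 - 9755)/1952)*(1/2998985))*(-1/6127464) = (-2152847/2960217 + ((1/1952)*(-9759))*(1/2998985))*(-1/6127464) = (-2152847/2960217 - 9759/1952*1/2998985)*(-1/6127464) = (-2152847/2960217 - 9759/5854018720)*(-1/6127464) = -12602835528053543/17329165733262240*(-1/6127464) = 12602835528053543/106183839180597978159360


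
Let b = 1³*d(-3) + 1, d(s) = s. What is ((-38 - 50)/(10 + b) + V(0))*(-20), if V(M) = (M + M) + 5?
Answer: 120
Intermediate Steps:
V(M) = 5 + 2*M (V(M) = 2*M + 5 = 5 + 2*M)
b = -2 (b = 1³*(-3) + 1 = 1*(-3) + 1 = -3 + 1 = -2)
((-38 - 50)/(10 + b) + V(0))*(-20) = ((-38 - 50)/(10 - 2) + (5 + 2*0))*(-20) = (-88/8 + (5 + 0))*(-20) = (-88*⅛ + 5)*(-20) = (-11 + 5)*(-20) = -6*(-20) = 120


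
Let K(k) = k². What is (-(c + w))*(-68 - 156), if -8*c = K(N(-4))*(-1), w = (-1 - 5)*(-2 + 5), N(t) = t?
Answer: -3584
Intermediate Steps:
w = -18 (w = -6*3 = -18)
c = 2 (c = -(-4)²*(-1)/8 = -2*(-1) = -⅛*(-16) = 2)
(-(c + w))*(-68 - 156) = (-(2 - 18))*(-68 - 156) = -1*(-16)*(-224) = 16*(-224) = -3584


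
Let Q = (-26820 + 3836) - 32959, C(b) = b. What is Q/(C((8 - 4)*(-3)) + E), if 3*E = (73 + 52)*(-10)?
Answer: 167829/1286 ≈ 130.50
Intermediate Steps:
Q = -55943 (Q = -22984 - 32959 = -55943)
E = -1250/3 (E = ((73 + 52)*(-10))/3 = (125*(-10))/3 = (⅓)*(-1250) = -1250/3 ≈ -416.67)
Q/(C((8 - 4)*(-3)) + E) = -55943/((8 - 4)*(-3) - 1250/3) = -55943/(4*(-3) - 1250/3) = -55943/(-12 - 1250/3) = -55943/(-1286/3) = -55943*(-3/1286) = 167829/1286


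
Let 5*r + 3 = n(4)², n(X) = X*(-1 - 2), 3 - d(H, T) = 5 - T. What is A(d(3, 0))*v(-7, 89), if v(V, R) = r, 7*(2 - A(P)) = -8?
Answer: 3102/35 ≈ 88.629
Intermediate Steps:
d(H, T) = -2 + T (d(H, T) = 3 - (5 - T) = 3 + (-5 + T) = -2 + T)
n(X) = -3*X (n(X) = X*(-3) = -3*X)
A(P) = 22/7 (A(P) = 2 - ⅐*(-8) = 2 + 8/7 = 22/7)
r = 141/5 (r = -⅗ + (-3*4)²/5 = -⅗ + (⅕)*(-12)² = -⅗ + (⅕)*144 = -⅗ + 144/5 = 141/5 ≈ 28.200)
v(V, R) = 141/5
A(d(3, 0))*v(-7, 89) = (22/7)*(141/5) = 3102/35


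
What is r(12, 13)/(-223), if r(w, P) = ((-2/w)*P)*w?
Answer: 26/223 ≈ 0.11659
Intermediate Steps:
r(w, P) = -2*P (r(w, P) = (-2*P/w)*w = -2*P)
r(12, 13)/(-223) = (-2*13)/(-223) = -1/223*(-26) = 26/223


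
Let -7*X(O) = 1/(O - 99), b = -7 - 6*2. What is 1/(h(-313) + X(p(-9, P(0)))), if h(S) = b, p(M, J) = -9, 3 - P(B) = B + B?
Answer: -756/14363 ≈ -0.052635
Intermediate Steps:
b = -19 (b = -7 - 12 = -19)
P(B) = 3 - 2*B (P(B) = 3 - (B + B) = 3 - 2*B)
h(S) = -19
X(O) = -1/(7*(-99 + O)) (X(O) = -1/(7*(O - 99)) = -1/(7*(-99 + O)))
1/(h(-313) + X(p(-9, P(0)))) = 1/(-19 - 1/(-693 + 7*(-9))) = 1/(-19 - 1/(-693 - 63)) = 1/(-19 - 1/(-756)) = 1/(-19 - 1*(-1/756)) = 1/(-19 + 1/756) = 1/(-14363/756) = -756/14363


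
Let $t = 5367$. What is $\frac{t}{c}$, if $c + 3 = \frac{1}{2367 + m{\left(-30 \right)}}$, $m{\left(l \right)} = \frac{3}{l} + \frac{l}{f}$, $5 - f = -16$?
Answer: $- \frac{888683961}{496679} \approx -1789.3$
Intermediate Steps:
$f = 21$ ($f = 5 - -16 = 5 + 16 = 21$)
$m{\left(l \right)} = \frac{3}{l} + \frac{l}{21}$
$c = - \frac{496679}{165583}$ ($c = -3 + \frac{1}{2367 + \left(\frac{3}{-30} + \frac{1}{21} \left(-30\right)\right)} = -3 + \frac{1}{2367 + \left(3 \left(- \frac{1}{30}\right) - \frac{10}{7}\right)} = -3 + \frac{1}{2367 - \frac{107}{70}} = -3 + \frac{1}{\frac{165583}{70}} = -3 + \frac{70}{165583} = - \frac{496679}{165583} \approx -2.9996$)
$\frac{t}{c} = \frac{5367}{- \frac{496679}{165583}} = 5367 \left(- \frac{165583}{496679}\right) = - \frac{888683961}{496679}$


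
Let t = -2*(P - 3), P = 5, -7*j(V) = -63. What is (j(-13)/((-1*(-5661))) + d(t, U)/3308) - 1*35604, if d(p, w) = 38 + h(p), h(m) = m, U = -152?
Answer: -37041178717/1040366 ≈ -35604.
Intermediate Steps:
j(V) = 9 (j(V) = -1/7*(-63) = 9)
t = -4 (t = -2*(5 - 3) = -2*2 = -4)
d(p, w) = 38 + p
(j(-13)/((-1*(-5661))) + d(t, U)/3308) - 1*35604 = (9/((-1*(-5661))) + (38 - 4)/3308) - 1*35604 = (9/5661 + 34*(1/3308)) - 35604 = (9*(1/5661) + 17/1654) - 35604 = (1/629 + 17/1654) - 35604 = 12347/1040366 - 35604 = -37041178717/1040366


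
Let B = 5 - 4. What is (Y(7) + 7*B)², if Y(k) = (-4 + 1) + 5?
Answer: 81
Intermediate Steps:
B = 1
Y(k) = 2 (Y(k) = -3 + 5 = 2)
(Y(7) + 7*B)² = (2 + 7*1)² = (2 + 7)² = 9² = 81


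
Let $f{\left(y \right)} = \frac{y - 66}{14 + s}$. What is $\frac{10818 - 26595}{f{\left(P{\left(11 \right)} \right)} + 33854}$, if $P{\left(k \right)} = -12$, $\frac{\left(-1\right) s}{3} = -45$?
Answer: $- \frac{2350773}{5044168} \approx -0.46604$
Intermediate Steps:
$s = 135$ ($s = \left(-3\right) \left(-45\right) = 135$)
$f{\left(y \right)} = - \frac{66}{149} + \frac{y}{149}$ ($f{\left(y \right)} = \frac{y - 66}{14 + 135} = \frac{-66 + y}{149} = \left(-66 + y\right) \frac{1}{149} = - \frac{66}{149} + \frac{y}{149}$)
$\frac{10818 - 26595}{f{\left(P{\left(11 \right)} \right)} + 33854} = \frac{10818 - 26595}{\left(- \frac{66}{149} + \frac{1}{149} \left(-12\right)\right) + 33854} = - \frac{15777}{\left(- \frac{66}{149} - \frac{12}{149}\right) + 33854} = - \frac{15777}{- \frac{78}{149} + 33854} = - \frac{15777}{\frac{5044168}{149}} = \left(-15777\right) \frac{149}{5044168} = - \frac{2350773}{5044168}$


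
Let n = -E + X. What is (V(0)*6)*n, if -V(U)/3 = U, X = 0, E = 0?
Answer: 0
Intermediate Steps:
V(U) = -3*U
n = 0 (n = -1*0 + 0 = 0 + 0 = 0)
(V(0)*6)*n = (-3*0*6)*0 = (0*6)*0 = 0*0 = 0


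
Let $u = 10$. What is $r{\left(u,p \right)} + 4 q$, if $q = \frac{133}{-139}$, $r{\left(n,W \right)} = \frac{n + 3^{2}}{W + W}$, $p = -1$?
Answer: $- \frac{3705}{278} \approx -13.327$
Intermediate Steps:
$r{\left(n,W \right)} = \frac{9 + n}{2 W}$ ($r{\left(n,W \right)} = \frac{n + 9}{2 W} = \left(9 + n\right) \frac{1}{2 W} = \frac{9 + n}{2 W}$)
$q = - \frac{133}{139}$ ($q = 133 \left(- \frac{1}{139}\right) = - \frac{133}{139} \approx -0.95683$)
$r{\left(u,p \right)} + 4 q = \frac{9 + 10}{2 \left(-1\right)} + 4 \left(- \frac{133}{139}\right) = \frac{1}{2} \left(-1\right) 19 - \frac{532}{139} = - \frac{19}{2} - \frac{532}{139} = - \frac{3705}{278}$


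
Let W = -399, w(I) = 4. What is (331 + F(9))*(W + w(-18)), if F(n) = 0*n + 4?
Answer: -132325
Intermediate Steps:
F(n) = 4 (F(n) = 0 + 4 = 4)
(331 + F(9))*(W + w(-18)) = (331 + 4)*(-399 + 4) = 335*(-395) = -132325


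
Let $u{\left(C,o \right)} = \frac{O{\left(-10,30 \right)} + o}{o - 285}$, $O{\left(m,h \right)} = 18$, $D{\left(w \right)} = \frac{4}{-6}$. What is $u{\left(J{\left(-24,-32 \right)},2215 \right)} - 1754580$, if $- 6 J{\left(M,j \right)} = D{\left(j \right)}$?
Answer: $- \frac{3386337167}{1930} \approx -1.7546 \cdot 10^{6}$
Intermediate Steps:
$D{\left(w \right)} = - \frac{2}{3}$ ($D{\left(w \right)} = 4 \left(- \frac{1}{6}\right) = - \frac{2}{3}$)
$J{\left(M,j \right)} = \frac{1}{9}$ ($J{\left(M,j \right)} = \left(- \frac{1}{6}\right) \left(- \frac{2}{3}\right) = \frac{1}{9}$)
$u{\left(C,o \right)} = \frac{18 + o}{-285 + o}$ ($u{\left(C,o \right)} = \frac{18 + o}{o - 285} = \frac{18 + o}{-285 + o}$)
$u{\left(J{\left(-24,-32 \right)},2215 \right)} - 1754580 = \frac{18 + 2215}{-285 + 2215} - 1754580 = \frac{1}{1930} \cdot 2233 - 1754580 = \frac{2233}{1930} - 1754580 = - \frac{3386337167}{1930}$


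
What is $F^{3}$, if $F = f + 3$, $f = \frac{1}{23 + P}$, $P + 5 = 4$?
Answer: $\frac{300763}{10648} \approx 28.246$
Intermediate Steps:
$P = -1$ ($P = -5 + 4 = -1$)
$f = \frac{1}{22}$ ($f = \frac{1}{23 - 1} = \frac{1}{22} \approx 0.045455$)
$F = \frac{67}{22}$ ($F = \frac{1}{22} + 3 = \frac{67}{22} \approx 3.0455$)
$F^{3} = \left(\frac{67}{22}\right)^{3} = \frac{300763}{10648}$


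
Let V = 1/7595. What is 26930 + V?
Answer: 204533351/7595 ≈ 26930.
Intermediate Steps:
V = 1/7595 ≈ 0.00013167
26930 + V = 26930 + 1/7595 = 204533351/7595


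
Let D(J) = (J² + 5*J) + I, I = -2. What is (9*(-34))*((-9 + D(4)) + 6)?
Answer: -9486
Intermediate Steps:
D(J) = -2 + J² + 5*J (D(J) = (J² + 5*J) - 2 = -2 + J² + 5*J)
(9*(-34))*((-9 + D(4)) + 6) = (9*(-34))*((-9 + (-2 + 4² + 5*4)) + 6) = -306*((-9 + (-2 + 16 + 20)) + 6) = -306*((-9 + 34) + 6) = -306*(25 + 6) = -306*31 = -9486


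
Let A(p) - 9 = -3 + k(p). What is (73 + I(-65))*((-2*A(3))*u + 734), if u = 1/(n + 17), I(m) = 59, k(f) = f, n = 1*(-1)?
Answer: 193479/2 ≈ 96740.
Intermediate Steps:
n = -1
A(p) = 6 + p (A(p) = 9 + (-3 + p) = 6 + p)
u = 1/16 (u = 1/(-1 + 17) = 1/16 ≈ 0.062500)
(73 + I(-65))*((-2*A(3))*u + 734) = (73 + 59)*(-2*(6 + 3)*(1/16) + 734) = 132*(-2*9*(1/16) + 734) = 132*(-18*1/16 + 734) = 132*(-9/8 + 734) = 132*(5863/8) = 193479/2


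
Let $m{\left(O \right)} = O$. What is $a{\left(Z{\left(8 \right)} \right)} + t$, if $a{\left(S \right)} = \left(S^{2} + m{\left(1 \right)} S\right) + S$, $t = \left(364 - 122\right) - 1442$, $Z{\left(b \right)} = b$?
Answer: $-1120$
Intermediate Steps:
$t = -1200$ ($t = 242 - 1442 = -1200$)
$a{\left(S \right)} = S^{2} + 2 S$ ($a{\left(S \right)} = \left(S^{2} + 1 S\right) + S = \left(S^{2} + S\right) + S = \left(S + S^{2}\right) + S = S^{2} + 2 S$)
$a{\left(Z{\left(8 \right)} \right)} + t = 8 \left(2 + 8\right) - 1200 = 8 \cdot 10 - 1200 = 80 - 1200 = -1120$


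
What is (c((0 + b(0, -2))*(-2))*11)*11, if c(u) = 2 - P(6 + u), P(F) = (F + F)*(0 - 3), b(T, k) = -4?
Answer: 10406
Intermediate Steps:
P(F) = -6*F (P(F) = (2*F)*(-3) = -6*F)
c(u) = 38 + 6*u (c(u) = 2 - (-6)*(6 + u) = 2 - (-36 - 6*u) = 2 + (36 + 6*u) = 38 + 6*u)
(c((0 + b(0, -2))*(-2))*11)*11 = ((38 + 6*((0 - 4)*(-2)))*11)*11 = ((38 + 6*(-4*(-2)))*11)*11 = ((38 + 6*8)*11)*11 = ((38 + 48)*11)*11 = (86*11)*11 = 946*11 = 10406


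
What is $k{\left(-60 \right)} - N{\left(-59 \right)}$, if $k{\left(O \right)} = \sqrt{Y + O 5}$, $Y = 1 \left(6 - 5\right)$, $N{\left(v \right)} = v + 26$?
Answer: $33 + i \sqrt{299} \approx 33.0 + 17.292 i$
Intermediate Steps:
$N{\left(v \right)} = 26 + v$
$Y = 1$ ($Y = 1 \cdot 1 = 1$)
$k{\left(O \right)} = \sqrt{1 + 5 O}$ ($k{\left(O \right)} = \sqrt{1 + O 5} = \sqrt{1 + 5 O}$)
$k{\left(-60 \right)} - N{\left(-59 \right)} = \sqrt{1 + 5 \left(-60\right)} - \left(26 - 59\right) = \sqrt{1 - 300} - -33 = \sqrt{-299} + 33 = i \sqrt{299} + 33 = 33 + i \sqrt{299}$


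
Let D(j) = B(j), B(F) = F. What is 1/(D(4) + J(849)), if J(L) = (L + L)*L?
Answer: 1/1441606 ≈ 6.9367e-7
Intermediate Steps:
D(j) = j
J(L) = 2*L**2 (J(L) = (2*L)*L = 2*L**2)
1/(D(4) + J(849)) = 1/(4 + 2*849**2) = 1/(4 + 2*720801) = 1/(4 + 1441602) = 1/1441606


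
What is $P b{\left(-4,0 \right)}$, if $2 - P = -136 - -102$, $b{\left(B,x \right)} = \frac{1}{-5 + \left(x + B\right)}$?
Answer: $-4$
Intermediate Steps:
$b{\left(B,x \right)} = \frac{1}{-5 + B + x}$ ($b{\left(B,x \right)} = \frac{1}{-5 + \left(B + x\right)} = \frac{1}{-5 + B + x}$)
$P = 36$ ($P = 2 - \left(-136 - -102\right) = 2 - \left(-136 + 102\right) = 2 - -34 = 2 + 34 = 36$)
$P b{\left(-4,0 \right)} = \frac{36}{-5 - 4 + 0} = \frac{36}{-9} = 36 \left(- \frac{1}{9}\right) = -4$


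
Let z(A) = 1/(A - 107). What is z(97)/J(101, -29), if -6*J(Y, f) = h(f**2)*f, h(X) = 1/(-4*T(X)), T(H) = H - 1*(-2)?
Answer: 10116/145 ≈ 69.766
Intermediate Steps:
T(H) = 2 + H (T(H) = H + 2 = 2 + H)
z(A) = 1/(-107 + A)
h(X) = 1/(-8 - 4*X) (h(X) = 1/(-4*(2 + X)) = 1/(-8 - 4*X))
J(Y, f) = f/(6*(8 + 4*f**2)) (J(Y, f) = -(-1/(8 + 4*f**2))*f/6 = -(-1)*f/(6*(8 + 4*f**2)) = f/(6*(8 + 4*f**2)))
z(97)/J(101, -29) = 1/((-107 + 97)*(((1/24)*(-29)/(2 + (-29)**2)))) = 1/((-10)*(((1/24)*(-29)/(2 + 841)))) = -1/(10*((1/24)*(-29)/843)) = -1/(10*((1/24)*(-29)*(1/843))) = -1/(10*(-29/20232)) = -1/10*(-20232/29) = 10116/145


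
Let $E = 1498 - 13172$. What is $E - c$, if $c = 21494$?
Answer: $-33168$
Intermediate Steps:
$E = -11674$
$E - c = -11674 - 21494 = -33168$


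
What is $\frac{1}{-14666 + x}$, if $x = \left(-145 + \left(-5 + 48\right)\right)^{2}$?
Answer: $- \frac{1}{4262} \approx -0.00023463$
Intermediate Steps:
$x = 10404$ ($x = \left(-145 + 43\right)^{2} = \left(-102\right)^{2} = 10404$)
$\frac{1}{-14666 + x} = \frac{1}{-14666 + 10404} = \frac{1}{-4262} = - \frac{1}{4262}$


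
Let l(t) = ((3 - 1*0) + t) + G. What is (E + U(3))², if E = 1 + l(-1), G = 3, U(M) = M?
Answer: 81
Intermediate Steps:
l(t) = 6 + t (l(t) = ((3 - 1*0) + t) + 3 = ((3 + 0) + t) + 3 = (3 + t) + 3 = 6 + t)
E = 6 (E = 1 + (6 - 1) = 1 + 5 = 6)
(E + U(3))² = (6 + 3)² = 9² = 81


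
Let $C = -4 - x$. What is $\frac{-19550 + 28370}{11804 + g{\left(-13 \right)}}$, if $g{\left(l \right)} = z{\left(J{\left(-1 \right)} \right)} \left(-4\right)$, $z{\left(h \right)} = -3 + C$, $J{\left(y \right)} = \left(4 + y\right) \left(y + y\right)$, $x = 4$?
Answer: $\frac{2205}{2962} \approx 0.74443$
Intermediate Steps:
$C = -8$ ($C = -4 - 4 = -8$)
$J{\left(y \right)} = 2 y \left(4 + y\right)$ ($J{\left(y \right)} = \left(4 + y\right) 2 y = 2 y \left(4 + y\right)$)
$z{\left(h \right)} = -11$ ($z{\left(h \right)} = -3 - 8 = -11$)
$g{\left(l \right)} = 44$ ($g{\left(l \right)} = \left(-11\right) \left(-4\right) = 44$)
$\frac{-19550 + 28370}{11804 + g{\left(-13 \right)}} = \frac{-19550 + 28370}{11804 + 44} = \frac{8820}{11848} = 8820 \cdot \frac{1}{11848} = \frac{2205}{2962}$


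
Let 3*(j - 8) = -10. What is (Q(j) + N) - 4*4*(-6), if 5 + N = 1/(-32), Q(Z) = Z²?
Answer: 32471/288 ≈ 112.75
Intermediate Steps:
j = 14/3 (j = 8 + (⅓)*(-10) = 8 - 10/3 = 14/3 ≈ 4.6667)
N = -161/32 (N = -5 + 1/(-32) = -5 - 1/32 = -161/32 ≈ -5.0313)
(Q(j) + N) - 4*4*(-6) = ((14/3)² - 161/32) - 4*4*(-6) = (196/9 - 161/32) - 16*(-6) = 4823/288 + 96 = 32471/288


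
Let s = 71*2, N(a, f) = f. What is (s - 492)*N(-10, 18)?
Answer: -6300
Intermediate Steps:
s = 142
(s - 492)*N(-10, 18) = (142 - 492)*18 = -350*18 = -6300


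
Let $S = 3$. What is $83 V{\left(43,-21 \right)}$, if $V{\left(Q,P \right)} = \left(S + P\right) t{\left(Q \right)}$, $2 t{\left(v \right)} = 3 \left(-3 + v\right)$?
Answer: $-89640$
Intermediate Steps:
$t{\left(v \right)} = - \frac{9}{2} + \frac{3 v}{2}$ ($t{\left(v \right)} = \frac{3 \left(-3 + v\right)}{2} = \frac{-9 + 3 v}{2} = - \frac{9}{2} + \frac{3 v}{2}$)
$V{\left(Q,P \right)} = \left(3 + P\right) \left(- \frac{9}{2} + \frac{3 Q}{2}\right)$
$83 V{\left(43,-21 \right)} = 83 \frac{3 \left(-3 + 43\right) \left(3 - 21\right)}{2} = 83 \cdot \frac{3}{2} \cdot 40 \left(-18\right) = 83 \left(-1080\right) = -89640$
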